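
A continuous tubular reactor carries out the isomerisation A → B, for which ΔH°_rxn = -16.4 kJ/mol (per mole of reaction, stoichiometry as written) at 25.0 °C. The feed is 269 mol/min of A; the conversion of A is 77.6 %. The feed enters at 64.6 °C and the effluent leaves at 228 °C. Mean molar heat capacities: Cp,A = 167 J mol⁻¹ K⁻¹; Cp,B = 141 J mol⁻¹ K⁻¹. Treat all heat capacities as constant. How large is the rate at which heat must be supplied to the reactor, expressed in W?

Q_in = 46900 W

Extent of reaction ξ = 0.776 × 269 = 208.74 mol/min
Reaction term: ξ·ΔH°_rxn = 208.74 × -16.4 = -3423.4 kJ/min
Sensible, feed 64.6→25 °C: -1779 kJ/min
Outlet flows (mol/min): A 60.256, B 208.74
Sensible, products 25→228 °C: 8017.6 kJ/min
Q = ΔH = 2815.3 kJ/min = 46.921 kW
Heat supplied = 46921 W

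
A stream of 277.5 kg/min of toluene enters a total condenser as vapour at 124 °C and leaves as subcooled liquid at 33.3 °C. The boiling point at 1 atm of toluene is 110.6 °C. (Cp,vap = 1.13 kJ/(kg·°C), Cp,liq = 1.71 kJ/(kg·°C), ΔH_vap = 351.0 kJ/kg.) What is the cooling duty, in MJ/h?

Q_c = 8300 MJ/h

vapour 124→110.6 °C: -15.142 kJ/kg
condensation at 110.6 °C: -351 kJ/kg
liquid 110.6→33.3 °C: -132.18 kJ/kg
Δh = -15.142 + -351 + -132.18 = -498.32 kJ/kg
Q = ṁ·Δh = 277.5 kg/min × -498.32 kJ/kg = -138290 kJ/min
|Q| = 2304.8 kW = 8297.1 MJ/h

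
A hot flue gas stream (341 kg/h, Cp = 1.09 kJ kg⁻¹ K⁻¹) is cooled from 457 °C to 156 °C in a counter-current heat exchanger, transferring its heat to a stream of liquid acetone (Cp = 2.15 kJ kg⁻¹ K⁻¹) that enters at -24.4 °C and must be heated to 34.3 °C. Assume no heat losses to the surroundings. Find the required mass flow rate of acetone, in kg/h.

ṁ_c = 886 kg/h

Heat released by hot stream: Q = 341 × 1.09 × (457 − 156) = 111880 kJ/h
Energy balance on cold side (adiabatic exchanger): Q = ṁ_c·Cp_c·(T_c,out − T_c,in)
ṁ_c = 111880 / [2.15 × (34.3 − -24.4)] = 886.48 kg/h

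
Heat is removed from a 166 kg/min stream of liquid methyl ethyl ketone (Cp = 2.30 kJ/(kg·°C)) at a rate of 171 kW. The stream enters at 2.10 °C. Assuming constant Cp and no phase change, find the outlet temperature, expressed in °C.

Q = 171 kW = 10260 kJ/min
ΔT = Q/(ṁ·Cp) = 10260/(166×2.30) = 26.873 K
T_out = 2.10 − 26.873 = -24.773 °C

T_out = -24.8 °C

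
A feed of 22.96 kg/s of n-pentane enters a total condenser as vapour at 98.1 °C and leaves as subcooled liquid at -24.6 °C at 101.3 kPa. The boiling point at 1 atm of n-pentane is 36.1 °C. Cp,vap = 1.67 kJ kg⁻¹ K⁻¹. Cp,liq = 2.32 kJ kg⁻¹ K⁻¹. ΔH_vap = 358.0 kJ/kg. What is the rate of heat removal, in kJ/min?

Q_c = 830000 kJ/min

vapour 98.1→36.1 °C: -103.54 kJ/kg
condensation at 36.1 °C: -358 kJ/kg
liquid 36.1→-24.6 °C: -140.82 kJ/kg
Δh = -103.54 + -358 + -140.82 = -602.36 kJ/kg
Q = ṁ·Δh = 22.96 kg/s × -602.36 kJ/kg = -13830 kJ/s
|Q| = 13830 kW = 829820 kJ/min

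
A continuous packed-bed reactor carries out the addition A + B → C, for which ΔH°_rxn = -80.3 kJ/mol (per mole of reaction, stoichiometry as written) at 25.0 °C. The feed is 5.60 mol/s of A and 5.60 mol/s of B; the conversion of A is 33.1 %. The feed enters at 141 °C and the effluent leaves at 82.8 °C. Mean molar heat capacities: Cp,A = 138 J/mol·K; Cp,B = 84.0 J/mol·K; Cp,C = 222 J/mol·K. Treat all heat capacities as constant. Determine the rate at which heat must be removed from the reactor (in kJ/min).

Extent of reaction ξ = 0.331 × 5.60 = 1.8536 mol/s
Reaction term: ξ·ΔH°_rxn = 1.8536 × -80.3 = -148.84 kJ/s
Sensible, feed 141→25 °C: -144.21 kJ/s
Outlet flows (mol/s): A 3.7464, B 3.7464, C 1.8536
Sensible, products 25→82.8 °C: 71.857 kJ/s
Q = ΔH = -221.2 kJ/s = -221.2 kW
Heat removed = 13272 kJ/min

Q_out = 13300 kJ/min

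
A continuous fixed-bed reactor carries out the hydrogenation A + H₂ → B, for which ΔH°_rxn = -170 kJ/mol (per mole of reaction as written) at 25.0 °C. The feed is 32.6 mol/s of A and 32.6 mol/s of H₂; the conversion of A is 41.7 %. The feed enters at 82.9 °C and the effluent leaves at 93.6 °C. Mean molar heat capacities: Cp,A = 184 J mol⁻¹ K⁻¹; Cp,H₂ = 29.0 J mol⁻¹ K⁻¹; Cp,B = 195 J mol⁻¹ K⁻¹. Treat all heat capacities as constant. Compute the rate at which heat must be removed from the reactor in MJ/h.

Extent of reaction ξ = 0.417 × 32.6 = 13.594 mol/s
Reaction term: ξ·ΔH°_rxn = 13.594 × -170 = -2311 kJ/s
Sensible, feed 82.9→25 °C: -402.05 kJ/s
Outlet flows (mol/s): A 19.006, H₂ 19.006, B 13.594
Sensible, products 25→93.6 °C: 459.56 kJ/s
Q = ΔH = -2253.5 kJ/s = -2253.5 kW
Heat removed = 8112.6 MJ/h

Q_out = 8110 MJ/h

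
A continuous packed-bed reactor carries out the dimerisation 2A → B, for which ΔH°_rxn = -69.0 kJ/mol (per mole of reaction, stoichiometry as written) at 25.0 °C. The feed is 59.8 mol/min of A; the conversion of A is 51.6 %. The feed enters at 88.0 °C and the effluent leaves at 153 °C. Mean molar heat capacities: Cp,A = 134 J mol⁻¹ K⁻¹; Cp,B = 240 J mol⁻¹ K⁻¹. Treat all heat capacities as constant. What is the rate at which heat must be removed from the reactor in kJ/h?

Extent of reaction ξ = 0.516 × 59.8 / 2 = 15.428 mol/min
Reaction term: ξ·ΔH°_rxn = 15.428 × -69.0 = -1064.6 kJ/min
Sensible, feed 88.0→25 °C: -504.83 kJ/min
Outlet flows (mol/min): A 28.943, B 15.428
Sensible, products 25→153 °C: 970.39 kJ/min
Q = ΔH = -599 kJ/min = -9.9833 kW
Heat removed = 35940 kJ/h

Q_out = 35900 kJ/h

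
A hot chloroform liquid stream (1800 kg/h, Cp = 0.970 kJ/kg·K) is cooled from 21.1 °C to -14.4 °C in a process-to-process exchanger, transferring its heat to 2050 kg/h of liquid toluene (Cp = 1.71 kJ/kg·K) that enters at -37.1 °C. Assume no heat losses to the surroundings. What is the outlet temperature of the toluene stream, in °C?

Heat released by hot stream: Q = 1800 × 0.970 × (21.1 − -14.4) = 61983 kJ/h
Energy balance on cold side (adiabatic exchanger): Q = ṁ_c·Cp_c·(T_c,out − T_c,in)
T_c,out = -37.1 + 61983/(2050 × 1.71) = -19.418 °C

T_c,out = -19.4 °C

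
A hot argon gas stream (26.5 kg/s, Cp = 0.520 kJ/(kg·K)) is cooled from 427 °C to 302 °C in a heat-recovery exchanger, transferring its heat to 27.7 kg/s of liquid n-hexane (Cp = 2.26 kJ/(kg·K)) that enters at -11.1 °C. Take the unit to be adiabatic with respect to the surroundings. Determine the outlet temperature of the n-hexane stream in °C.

T_c,out = 16.4 °C

Heat released by hot stream: Q = 26.5 × 0.520 × (427 − 302) = 1722.5 kJ/s
Energy balance on cold side (adiabatic exchanger): Q = ṁ_c·Cp_c·(T_c,out − T_c,in)
T_c,out = -11.1 + 1722.5/(27.7 × 2.26) = 16.415 °C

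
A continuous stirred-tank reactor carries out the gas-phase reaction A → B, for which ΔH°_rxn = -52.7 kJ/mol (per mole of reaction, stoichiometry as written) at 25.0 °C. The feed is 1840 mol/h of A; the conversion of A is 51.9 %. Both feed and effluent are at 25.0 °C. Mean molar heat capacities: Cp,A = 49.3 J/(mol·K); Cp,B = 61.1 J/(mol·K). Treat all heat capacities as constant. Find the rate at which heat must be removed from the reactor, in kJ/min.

Extent of reaction ξ = 0.519 × 1840 = 954.96 mol/h
Reaction term: ξ·ΔH°_rxn = 954.96 × -52.7 = -50326 kJ/h
Q = ΔH = -50326 kJ/h = -13.98 kW
Heat removed = 838.77 kJ/min

Q_out = 839 kJ/min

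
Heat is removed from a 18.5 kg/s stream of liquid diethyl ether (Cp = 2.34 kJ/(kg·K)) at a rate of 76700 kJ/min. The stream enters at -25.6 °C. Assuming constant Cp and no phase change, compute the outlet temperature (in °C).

Q = 76700 kJ/min = 1278.3 kJ/s
ΔT = Q/(ṁ·Cp) = 1278.3/(18.5×2.34) = 29.53 K
T_out = -25.6 − 29.53 = -55.13 °C

T_out = -55.1 °C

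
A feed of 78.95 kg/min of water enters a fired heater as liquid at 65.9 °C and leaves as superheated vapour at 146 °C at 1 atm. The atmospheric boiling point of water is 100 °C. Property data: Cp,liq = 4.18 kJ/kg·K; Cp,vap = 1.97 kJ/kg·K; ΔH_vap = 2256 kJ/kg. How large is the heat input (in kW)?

liquid 65.9→100 °C: 142.54 kJ/kg
vaporisation at 100 °C: 2256 kJ/kg
vapour 100→146 °C: 90.62 kJ/kg
Δh = 142.54 + 2256 + 90.62 = 2489.2 kJ/kg
Q = ṁ·Δh = 78.95 kg/min × 2489.2 kJ/kg = 196520 kJ/min
|Q| = 3275.3 kW

Q = 3280 kW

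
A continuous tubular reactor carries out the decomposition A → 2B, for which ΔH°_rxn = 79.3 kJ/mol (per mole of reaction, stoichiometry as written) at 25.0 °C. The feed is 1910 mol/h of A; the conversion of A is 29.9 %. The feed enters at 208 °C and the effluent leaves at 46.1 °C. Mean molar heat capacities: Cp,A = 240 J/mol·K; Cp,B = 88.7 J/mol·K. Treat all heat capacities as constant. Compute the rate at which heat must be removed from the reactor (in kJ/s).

Q_out = 8.24 kJ/s

Extent of reaction ξ = 0.299 × 1910 = 571.09 mol/h
Reaction term: ξ·ΔH°_rxn = 571.09 × 79.3 = 45287 kJ/h
Sensible, feed 208→25 °C: -83887 kJ/h
Outlet flows (mol/h): A 1338.9, B 1142.2
Sensible, products 25→46.1 °C: 8917.9 kJ/h
Q = ΔH = -29682 kJ/h = -8.245 kW
Heat removed = 8.245 kJ/s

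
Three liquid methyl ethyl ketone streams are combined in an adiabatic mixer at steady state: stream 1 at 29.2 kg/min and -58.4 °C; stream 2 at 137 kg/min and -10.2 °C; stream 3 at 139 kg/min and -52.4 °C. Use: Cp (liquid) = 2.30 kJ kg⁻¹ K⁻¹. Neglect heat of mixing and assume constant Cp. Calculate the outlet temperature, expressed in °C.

Adiabatic, steady state ⇒ Σ ṁᵢCp,ᵢ(T_out − Tᵢ) = 0
Σ ṁᵢCp,ᵢTᵢ = 29.2×2.30×-58.4 + 137×2.30×-10.2 + 139×2.30×-52.4 = -23888
Σ ṁᵢCp,ᵢ = 29.2×2.30 + 137×2.30 + 139×2.30 = 701.96
T_out = -23888 / 701.96 = -34.031 °C

T_out = -34.0 °C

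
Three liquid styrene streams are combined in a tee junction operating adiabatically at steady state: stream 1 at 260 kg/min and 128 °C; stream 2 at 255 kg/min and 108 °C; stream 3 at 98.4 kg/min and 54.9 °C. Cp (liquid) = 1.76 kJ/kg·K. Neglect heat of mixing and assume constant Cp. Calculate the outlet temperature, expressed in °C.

T_out = 108 °C

Energy balance with Q = 0: Σ ṁᵢCp,ᵢ(T_out − Tᵢ) = 0
T_out = Σ ṁᵢCp,ᵢTᵢ / Σ ṁᵢCp,ᵢ
      = 116550 / 1079.6 = 107.96 °C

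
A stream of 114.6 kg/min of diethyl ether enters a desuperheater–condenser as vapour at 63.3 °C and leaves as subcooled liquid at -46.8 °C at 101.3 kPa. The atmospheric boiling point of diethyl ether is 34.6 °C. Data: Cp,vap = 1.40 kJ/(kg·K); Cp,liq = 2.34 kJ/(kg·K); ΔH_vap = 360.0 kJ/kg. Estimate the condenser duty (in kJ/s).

vapour 63.3→34.6 °C: -40.18 kJ/kg
condensation at 34.6 °C: -360 kJ/kg
liquid 34.6→-46.8 °C: -190.48 kJ/kg
Δh = -40.18 + -360 + -190.48 = -590.66 kJ/kg
Q = ṁ·Δh = 114.6 kg/min × -590.66 kJ/kg = -67689 kJ/min
|Q| = 1128.2 kW

Q_c = 1130 kJ/s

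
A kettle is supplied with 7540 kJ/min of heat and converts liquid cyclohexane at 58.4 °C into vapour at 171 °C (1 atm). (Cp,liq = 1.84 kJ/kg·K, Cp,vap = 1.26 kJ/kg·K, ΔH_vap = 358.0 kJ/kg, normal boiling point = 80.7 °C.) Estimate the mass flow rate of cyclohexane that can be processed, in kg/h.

ṁ = 882 kg/h

Δh = 1.84×(80.7−58.4) + 358.0 + 1.26×(171−80.7) = 512.81 kJ/kg
Q = 7540 kJ/min = 125.67 kJ/s = 452400 kJ/h
ṁ = Q/Δh = 452400 / 512.81 = 882.2 kg/h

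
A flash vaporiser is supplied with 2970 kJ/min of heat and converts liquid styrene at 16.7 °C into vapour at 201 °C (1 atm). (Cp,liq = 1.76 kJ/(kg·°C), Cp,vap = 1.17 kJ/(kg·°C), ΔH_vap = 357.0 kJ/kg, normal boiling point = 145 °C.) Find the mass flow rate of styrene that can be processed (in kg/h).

ṁ = 275 kg/h

Δh = 1.76×(145−16.7) + 357.0 + 1.17×(201−145) = 648.33 kJ/kg
Q = 2970 kJ/min = 49.5 kJ/s = 178200 kJ/h
ṁ = Q/Δh = 178200 / 648.33 = 274.86 kg/h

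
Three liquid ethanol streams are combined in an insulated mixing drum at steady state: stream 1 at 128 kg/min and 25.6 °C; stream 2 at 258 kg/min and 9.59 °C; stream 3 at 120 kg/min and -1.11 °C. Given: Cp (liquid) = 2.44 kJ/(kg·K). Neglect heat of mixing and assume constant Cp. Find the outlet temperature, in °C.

No heat crosses the boundary, so H_out = H_in.
T_out = Σ ṁᵢCp,ᵢTᵢ / Σ ṁᵢCp,ᵢ
      = 13707 / 1234.6 = 11.102 °C

T_out = 11.1 °C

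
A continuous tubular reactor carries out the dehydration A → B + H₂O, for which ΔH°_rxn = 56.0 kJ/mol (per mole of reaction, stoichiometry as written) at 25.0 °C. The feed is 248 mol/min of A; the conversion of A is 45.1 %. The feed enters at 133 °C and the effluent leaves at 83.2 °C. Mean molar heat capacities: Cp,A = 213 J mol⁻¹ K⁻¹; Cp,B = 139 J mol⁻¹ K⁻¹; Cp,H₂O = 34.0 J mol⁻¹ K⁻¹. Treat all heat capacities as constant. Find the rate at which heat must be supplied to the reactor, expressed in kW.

Extent of reaction ξ = 0.451 × 248 = 111.85 mol/min
Reaction term: ξ·ΔH°_rxn = 111.85 × 56.0 = 6263.5 kJ/min
Sensible, feed 133→25 °C: -5705 kJ/min
Outlet flows (mol/min): A 136.15, B 111.85, H₂O 111.85
Sensible, products 25→83.2 °C: 2814 kJ/min
Q = ΔH = 3372.5 kJ/min = 56.208 kW
Heat supplied = 56.208 kW

Q_in = 56.2 kW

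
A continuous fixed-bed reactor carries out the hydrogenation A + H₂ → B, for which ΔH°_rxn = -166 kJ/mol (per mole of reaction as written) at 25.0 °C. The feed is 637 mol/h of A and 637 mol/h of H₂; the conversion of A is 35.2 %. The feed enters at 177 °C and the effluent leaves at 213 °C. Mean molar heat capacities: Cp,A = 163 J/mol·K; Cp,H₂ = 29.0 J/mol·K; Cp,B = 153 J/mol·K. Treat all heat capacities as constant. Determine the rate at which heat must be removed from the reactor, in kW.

Extent of reaction ξ = 0.352 × 637 = 224.22 mol/h
Reaction term: ξ·ΔH°_rxn = 224.22 × -166 = -37221 kJ/h
Sensible, feed 177→25 °C: -18590 kJ/h
Outlet flows (mol/h): A 412.78, H₂ 412.78, B 224.22
Sensible, products 25→213 °C: 21349 kJ/h
Q = ΔH = -34462 kJ/h = -9.5728 kW
Heat removed = 9.5728 kW

Q_out = 9.57 kW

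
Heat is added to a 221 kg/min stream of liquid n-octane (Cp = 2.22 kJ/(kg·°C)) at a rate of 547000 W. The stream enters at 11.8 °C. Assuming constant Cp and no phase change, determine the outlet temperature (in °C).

Q = 547000 W = 32820 kJ/min
ΔT = Q/(ṁ·Cp) = 32820/(221×2.22) = 66.895 K
T_out = 11.8 + 66.895 = 78.695 °C

T_out = 78.7 °C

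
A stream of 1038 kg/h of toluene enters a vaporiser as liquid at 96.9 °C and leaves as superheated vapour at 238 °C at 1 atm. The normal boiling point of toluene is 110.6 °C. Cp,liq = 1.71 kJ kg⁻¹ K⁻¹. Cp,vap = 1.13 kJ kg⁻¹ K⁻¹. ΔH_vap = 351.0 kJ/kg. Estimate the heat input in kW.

liquid 96.9→110.6 °C: 23.427 kJ/kg
vaporisation at 110.6 °C: 351 kJ/kg
vapour 110.6→238 °C: 143.96 kJ/kg
Δh = 23.427 + 351 + 143.96 = 518.39 kJ/kg
Q = ṁ·Δh = 1038 kg/h × 518.39 kJ/kg = 538090 kJ/h
|Q| = 149.47 kW

Q = 149 kW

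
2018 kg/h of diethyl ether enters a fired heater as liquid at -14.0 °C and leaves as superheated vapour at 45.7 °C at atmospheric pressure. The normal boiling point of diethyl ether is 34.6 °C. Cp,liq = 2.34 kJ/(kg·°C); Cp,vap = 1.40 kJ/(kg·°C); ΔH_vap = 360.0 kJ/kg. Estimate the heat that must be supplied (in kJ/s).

liquid -14.0→34.6 °C: 113.72 kJ/kg
vaporisation at 34.6 °C: 360 kJ/kg
vapour 34.6→45.7 °C: 15.54 kJ/kg
Δh = 113.72 + 360 + 15.54 = 489.26 kJ/kg
Q = ṁ·Δh = 2018 kg/h × 489.26 kJ/kg = 987330 kJ/h
|Q| = 274.26 kW

Q = 274 kJ/s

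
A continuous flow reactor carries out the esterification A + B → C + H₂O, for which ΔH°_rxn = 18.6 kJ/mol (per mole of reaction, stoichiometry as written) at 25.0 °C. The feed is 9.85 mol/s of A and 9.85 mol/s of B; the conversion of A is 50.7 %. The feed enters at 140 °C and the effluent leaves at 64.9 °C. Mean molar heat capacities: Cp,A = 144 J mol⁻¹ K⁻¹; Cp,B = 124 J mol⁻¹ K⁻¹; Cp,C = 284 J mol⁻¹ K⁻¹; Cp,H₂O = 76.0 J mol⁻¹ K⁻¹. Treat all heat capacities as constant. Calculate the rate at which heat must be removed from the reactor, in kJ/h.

Q_out = 313000 kJ/h

Extent of reaction ξ = 0.507 × 9.85 = 4.9939 mol/s
Reaction term: ξ·ΔH°_rxn = 4.9939 × 18.6 = 92.887 kJ/s
Sensible, feed 140→25 °C: -303.58 kJ/s
Outlet flows (mol/s): A 4.856, B 4.856, C 4.9939, H₂O 4.9939
Sensible, products 25→64.9 °C: 123.66 kJ/s
Q = ΔH = -87.03 kJ/s = -87.03 kW
Heat removed = 313310 kJ/h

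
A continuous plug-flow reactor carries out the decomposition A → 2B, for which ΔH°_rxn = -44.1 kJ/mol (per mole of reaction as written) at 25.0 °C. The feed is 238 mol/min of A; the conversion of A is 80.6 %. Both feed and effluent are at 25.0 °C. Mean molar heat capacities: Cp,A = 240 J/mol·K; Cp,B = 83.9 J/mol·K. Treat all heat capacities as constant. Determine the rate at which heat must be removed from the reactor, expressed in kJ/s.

Extent of reaction ξ = 0.806 × 238 = 191.83 mol/min
Reaction term: ξ·ΔH°_rxn = 191.83 × -44.1 = -8459.6 kJ/min
Q = ΔH = -8459.6 kJ/min = -140.99 kW
Heat removed = 140.99 kJ/s

Q_out = 141 kJ/s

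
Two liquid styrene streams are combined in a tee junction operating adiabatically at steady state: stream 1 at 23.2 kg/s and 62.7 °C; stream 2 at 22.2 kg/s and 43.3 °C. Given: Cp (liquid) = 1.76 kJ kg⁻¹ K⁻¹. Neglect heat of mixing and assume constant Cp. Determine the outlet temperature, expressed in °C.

T_out = 53.2 °C

Energy balance with Q = 0: Σ ṁᵢCp,ᵢ(T_out − Tᵢ) = 0
Σ ṁᵢCp,ᵢTᵢ = 23.2×1.76×62.7 + 22.2×1.76×43.3 = 4252
Σ ṁᵢCp,ᵢ = 23.2×1.76 + 22.2×1.76 = 79.904
T_out = 4252 / 79.904 = 53.214 °C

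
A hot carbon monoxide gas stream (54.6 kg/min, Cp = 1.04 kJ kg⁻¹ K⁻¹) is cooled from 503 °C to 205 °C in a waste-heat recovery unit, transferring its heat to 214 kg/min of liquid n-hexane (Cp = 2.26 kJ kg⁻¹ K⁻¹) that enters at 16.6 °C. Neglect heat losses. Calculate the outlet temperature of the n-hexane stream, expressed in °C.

T_c,out = 51.6 °C

Heat released by hot stream: Q = 54.6 × 1.04 × (503 − 205) = 16922 kJ/min
Energy balance on cold side (adiabatic exchanger): Q = ṁ_c·Cp_c·(T_c,out − T_c,in)
T_c,out = 16.6 + 16922/(214 × 2.26) = 51.588 °C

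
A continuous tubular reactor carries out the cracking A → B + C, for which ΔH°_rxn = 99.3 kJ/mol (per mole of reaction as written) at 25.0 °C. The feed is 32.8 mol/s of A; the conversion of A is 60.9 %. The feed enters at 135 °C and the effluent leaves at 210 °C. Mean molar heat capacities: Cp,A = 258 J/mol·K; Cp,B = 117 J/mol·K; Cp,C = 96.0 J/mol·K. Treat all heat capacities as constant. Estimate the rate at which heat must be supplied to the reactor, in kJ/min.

Q_in = 147000 kJ/min

Extent of reaction ξ = 0.609 × 32.8 = 19.975 mol/s
Reaction term: ξ·ΔH°_rxn = 19.975 × 99.3 = 1983.5 kJ/s
Sensible, feed 135→25 °C: -930.86 kJ/s
Outlet flows (mol/s): A 12.825, B 19.975, C 19.975
Sensible, products 25→210 °C: 1399.3 kJ/s
Q = ΔH = 2451.9 kJ/s = 2451.9 kW
Heat supplied = 147120 kJ/min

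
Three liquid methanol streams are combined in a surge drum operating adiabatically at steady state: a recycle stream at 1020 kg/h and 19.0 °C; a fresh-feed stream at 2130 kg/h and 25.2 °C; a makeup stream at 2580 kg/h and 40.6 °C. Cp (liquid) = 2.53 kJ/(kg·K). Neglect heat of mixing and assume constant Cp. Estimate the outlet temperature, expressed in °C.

T_out = 31.0 °C

No heat crosses the boundary, so H_out = H_in.
Σ ṁᵢCp,ᵢTᵢ = 1020×2.53×19.0 + 2130×2.53×25.2 + 2580×2.53×40.6 = 449840
Σ ṁᵢCp,ᵢ = 1020×2.53 + 2130×2.53 + 2580×2.53 = 14497
T_out = 449840 / 14497 = 31.03 °C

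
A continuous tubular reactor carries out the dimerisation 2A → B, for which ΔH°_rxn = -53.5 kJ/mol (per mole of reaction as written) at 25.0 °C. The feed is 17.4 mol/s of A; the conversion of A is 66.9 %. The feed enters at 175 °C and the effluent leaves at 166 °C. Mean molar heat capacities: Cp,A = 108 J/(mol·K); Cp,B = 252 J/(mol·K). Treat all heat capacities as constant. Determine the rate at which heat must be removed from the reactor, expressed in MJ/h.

Extent of reaction ξ = 0.669 × 17.4 / 2 = 5.8203 mol/s
Reaction term: ξ·ΔH°_rxn = 5.8203 × -53.5 = -311.39 kJ/s
Sensible, feed 175→25 °C: -281.88 kJ/s
Outlet flows (mol/s): A 5.7594, B 5.8203
Sensible, products 25→166 °C: 294.51 kJ/s
Q = ΔH = -298.76 kJ/s = -298.76 kW
Heat removed = 1075.5 MJ/h

Q_out = 1080 MJ/h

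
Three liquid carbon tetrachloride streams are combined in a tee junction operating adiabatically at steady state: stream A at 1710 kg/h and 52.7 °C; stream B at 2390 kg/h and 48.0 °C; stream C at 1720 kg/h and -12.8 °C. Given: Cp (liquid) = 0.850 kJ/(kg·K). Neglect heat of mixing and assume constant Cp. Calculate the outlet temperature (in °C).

T_out = 31.4 °C

Adiabatic, steady state ⇒ Σ ṁᵢCp,ᵢ(T_out − Tᵢ) = 0
T_out = Σ ṁᵢCp,ᵢTᵢ / Σ ṁᵢCp,ᵢ
      = 155400 / 4947 = 31.413 °C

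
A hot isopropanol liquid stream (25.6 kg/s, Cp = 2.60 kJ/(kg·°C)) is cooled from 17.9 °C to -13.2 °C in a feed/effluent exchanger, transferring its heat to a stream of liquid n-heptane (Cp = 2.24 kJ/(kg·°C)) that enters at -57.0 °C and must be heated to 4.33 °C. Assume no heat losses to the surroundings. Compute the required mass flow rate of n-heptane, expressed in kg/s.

ṁ_c = 15.1 kg/s

Heat released by hot stream: Q = 25.6 × 2.60 × (17.9 − -13.2) = 2070 kJ/s
Energy balance on cold side (adiabatic exchanger): Q = ṁ_c·Cp_c·(T_c,out − T_c,in)
ṁ_c = 2070 / [2.24 × (4.33 − -57.0)] = 15.068 kg/s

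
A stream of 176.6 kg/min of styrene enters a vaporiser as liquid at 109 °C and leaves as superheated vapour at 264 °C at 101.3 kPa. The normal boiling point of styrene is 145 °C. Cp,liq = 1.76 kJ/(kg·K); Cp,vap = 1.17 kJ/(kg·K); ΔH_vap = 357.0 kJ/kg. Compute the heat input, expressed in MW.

liquid 109→145 °C: 63.36 kJ/kg
vaporisation at 145 °C: 357 kJ/kg
vapour 145→264 °C: 139.23 kJ/kg
Δh = 63.36 + 357 + 139.23 = 559.59 kJ/kg
Q = ṁ·Δh = 176.6 kg/min × 559.59 kJ/kg = 98824 kJ/min
|Q| = 1647.1 kW = 1.6471 MW

Q = 1.65 MW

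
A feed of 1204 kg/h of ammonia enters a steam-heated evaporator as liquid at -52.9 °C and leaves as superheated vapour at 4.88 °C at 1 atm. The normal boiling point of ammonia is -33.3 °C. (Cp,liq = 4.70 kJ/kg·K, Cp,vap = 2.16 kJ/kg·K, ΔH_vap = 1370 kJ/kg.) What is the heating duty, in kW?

Q = 517 kW

liquid -52.9→-33.3 °C: 92.12 kJ/kg
vaporisation at -33.3 °C: 1370 kJ/kg
vapour -33.3→4.88 °C: 82.469 kJ/kg
Δh = 92.12 + 1370 + 82.469 = 1544.6 kJ/kg
Q = ṁ·Δh = 1204 kg/h × 1544.6 kJ/kg = 1.8597e+06 kJ/h
|Q| = 516.58 kW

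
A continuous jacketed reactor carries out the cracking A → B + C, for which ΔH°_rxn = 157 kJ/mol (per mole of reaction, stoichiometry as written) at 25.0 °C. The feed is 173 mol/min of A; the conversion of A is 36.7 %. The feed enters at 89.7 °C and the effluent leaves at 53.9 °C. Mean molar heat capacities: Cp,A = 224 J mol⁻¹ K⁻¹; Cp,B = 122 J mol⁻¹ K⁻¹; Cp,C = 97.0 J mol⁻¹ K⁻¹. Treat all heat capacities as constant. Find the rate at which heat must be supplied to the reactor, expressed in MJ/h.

Extent of reaction ξ = 0.367 × 173 = 63.491 mol/min
Reaction term: ξ·ΔH°_rxn = 63.491 × 157 = 9968.1 kJ/min
Sensible, feed 89.7→25 °C: -2507.3 kJ/min
Outlet flows (mol/min): A 109.51, B 63.491, C 63.491
Sensible, products 25→53.9 °C: 1110.8 kJ/min
Q = ΔH = 8571.6 kJ/min = 142.86 kW
Heat supplied = 514.3 MJ/h

Q_in = 514 MJ/h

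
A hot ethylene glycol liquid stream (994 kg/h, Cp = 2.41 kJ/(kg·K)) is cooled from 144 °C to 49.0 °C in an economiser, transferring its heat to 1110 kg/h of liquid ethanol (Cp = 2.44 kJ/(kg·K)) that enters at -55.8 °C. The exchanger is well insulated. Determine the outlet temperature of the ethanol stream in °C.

Heat released by hot stream: Q = 994 × 2.41 × (144 − 49.0) = 227580 kJ/h
Energy balance on cold side (adiabatic exchanger): Q = ṁ_c·Cp_c·(T_c,out − T_c,in)
T_c,out = -55.8 + 227580/(1110 × 2.44) = 28.226 °C

T_c,out = 28.2 °C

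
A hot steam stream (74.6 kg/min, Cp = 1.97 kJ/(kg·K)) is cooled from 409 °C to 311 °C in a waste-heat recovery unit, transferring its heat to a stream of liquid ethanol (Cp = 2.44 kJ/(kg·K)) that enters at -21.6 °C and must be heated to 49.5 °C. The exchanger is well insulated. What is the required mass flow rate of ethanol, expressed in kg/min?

ṁ_c = 83.0 kg/min

Heat released by hot stream: Q = 74.6 × 1.97 × (409 − 311) = 14402 kJ/min
Energy balance on cold side (adiabatic exchanger): Q = ṁ_c·Cp_c·(T_c,out − T_c,in)
ṁ_c = 14402 / [2.44 × (49.5 − -21.6)] = 83.018 kg/min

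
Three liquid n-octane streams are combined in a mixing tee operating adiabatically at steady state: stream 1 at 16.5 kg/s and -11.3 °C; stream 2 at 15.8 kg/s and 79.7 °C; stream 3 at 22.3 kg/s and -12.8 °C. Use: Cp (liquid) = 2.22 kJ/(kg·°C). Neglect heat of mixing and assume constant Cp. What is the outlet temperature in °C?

Adiabatic, steady state ⇒ Σ ṁᵢCp,ᵢ(T_out − Tᵢ) = 0
T_out = Σ ṁᵢCp,ᵢTᵢ / Σ ṁᵢCp,ᵢ
      = 1748 / 121.21 = 14.421 °C

T_out = 14.4 °C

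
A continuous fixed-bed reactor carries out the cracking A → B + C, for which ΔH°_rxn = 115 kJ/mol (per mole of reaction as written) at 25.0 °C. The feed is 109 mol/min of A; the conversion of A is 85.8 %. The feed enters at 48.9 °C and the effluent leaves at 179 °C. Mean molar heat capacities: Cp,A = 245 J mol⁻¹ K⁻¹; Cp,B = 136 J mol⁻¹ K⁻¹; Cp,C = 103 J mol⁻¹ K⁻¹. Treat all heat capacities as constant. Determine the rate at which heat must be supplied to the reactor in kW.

Q_in = 236 kW

Extent of reaction ξ = 0.858 × 109 = 93.522 mol/min
Reaction term: ξ·ΔH°_rxn = 93.522 × 115 = 10755 kJ/min
Sensible, feed 48.9→25 °C: -638.25 kJ/min
Outlet flows (mol/min): A 15.478, B 93.522, C 93.522
Sensible, products 25→179 °C: 4026.2 kJ/min
Q = ΔH = 14143 kJ/min = 235.72 kW
Heat supplied = 235.72 kW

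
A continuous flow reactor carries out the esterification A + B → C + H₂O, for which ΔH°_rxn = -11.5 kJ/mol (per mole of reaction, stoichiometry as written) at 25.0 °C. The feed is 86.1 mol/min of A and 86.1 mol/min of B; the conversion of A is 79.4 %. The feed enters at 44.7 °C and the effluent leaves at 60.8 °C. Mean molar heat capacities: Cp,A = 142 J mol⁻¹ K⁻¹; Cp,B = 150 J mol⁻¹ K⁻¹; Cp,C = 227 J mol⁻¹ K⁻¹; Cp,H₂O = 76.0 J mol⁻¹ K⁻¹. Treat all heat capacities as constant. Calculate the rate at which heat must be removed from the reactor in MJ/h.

Extent of reaction ξ = 0.794 × 86.1 = 68.363 mol/min
Reaction term: ξ·ΔH°_rxn = 68.363 × -11.5 = -786.18 kJ/min
Sensible, feed 44.7→25 °C: -495.28 kJ/min
Outlet flows (mol/min): A 17.737, B 17.737, C 68.363, H₂O 68.363
Sensible, products 25→60.8 °C: 926.98 kJ/min
Q = ΔH = -354.48 kJ/min = -5.9081 kW
Heat removed = 21.269 MJ/h

Q_out = 21.3 MJ/h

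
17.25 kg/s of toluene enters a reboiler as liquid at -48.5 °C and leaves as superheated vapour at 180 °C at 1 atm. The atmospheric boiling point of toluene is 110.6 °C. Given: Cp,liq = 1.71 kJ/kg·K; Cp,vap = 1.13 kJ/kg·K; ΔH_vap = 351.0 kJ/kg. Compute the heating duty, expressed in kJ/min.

liquid -48.5→110.6 °C: 272.06 kJ/kg
vaporisation at 110.6 °C: 351 kJ/kg
vapour 110.6→180 °C: 78.422 kJ/kg
Δh = 272.06 + 351 + 78.422 = 701.48 kJ/kg
Q = ṁ·Δh = 17.25 kg/s × 701.48 kJ/kg = 12101 kJ/s
|Q| = 12101 kW = 726030 kJ/min

Q = 726000 kJ/min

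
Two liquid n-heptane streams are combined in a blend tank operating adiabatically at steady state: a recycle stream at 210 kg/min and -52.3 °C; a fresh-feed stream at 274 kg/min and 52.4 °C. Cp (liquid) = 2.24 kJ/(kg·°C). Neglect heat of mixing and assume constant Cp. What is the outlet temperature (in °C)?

T_out = 6.97 °C

Adiabatic, steady state ⇒ Σ ṁᵢCp,ᵢ(T_out − Tᵢ) = 0
T_out = Σ ṁᵢCp,ᵢTᵢ / Σ ṁᵢCp,ᵢ
      = 7559.1 / 1084.2 = 6.9723 °C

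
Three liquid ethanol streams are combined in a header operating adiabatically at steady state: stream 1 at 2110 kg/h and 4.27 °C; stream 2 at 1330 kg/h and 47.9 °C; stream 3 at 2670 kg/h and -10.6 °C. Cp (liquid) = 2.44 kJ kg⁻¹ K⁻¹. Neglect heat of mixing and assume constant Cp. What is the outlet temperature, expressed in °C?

T_out = 7.27 °C

Adiabatic, steady state ⇒ Σ ṁᵢCp,ᵢ(T_out − Tᵢ) = 0
Σ ṁᵢCp,ᵢTᵢ = 2110×2.44×4.27 + 1330×2.44×47.9 + 2670×2.44×-10.6 = 108370
Σ ṁᵢCp,ᵢ = 2110×2.44 + 1330×2.44 + 2670×2.44 = 14908
T_out = 108370 / 14908 = 7.2692 °C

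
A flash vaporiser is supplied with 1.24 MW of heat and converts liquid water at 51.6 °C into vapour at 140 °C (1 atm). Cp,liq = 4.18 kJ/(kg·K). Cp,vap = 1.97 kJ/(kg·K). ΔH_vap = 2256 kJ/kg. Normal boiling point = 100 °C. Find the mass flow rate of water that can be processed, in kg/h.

Δh = 4.18×(100−51.6) + 2256 + 1.97×(140−100) = 2537.1 kJ/kg
Q = 1.24 MW = 1240 kJ/s = 4.464e+06 kJ/h
ṁ = Q/Δh = 4.464e+06 / 2537.1 = 1759.5 kg/h

ṁ = 1760 kg/h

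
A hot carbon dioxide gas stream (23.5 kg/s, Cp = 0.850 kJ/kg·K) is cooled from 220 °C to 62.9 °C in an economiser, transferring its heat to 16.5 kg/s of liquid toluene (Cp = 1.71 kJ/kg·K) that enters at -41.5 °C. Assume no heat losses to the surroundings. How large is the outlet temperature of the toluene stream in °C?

T_c,out = 69.7 °C

Heat released by hot stream: Q = 23.5 × 0.850 × (220 − 62.9) = 3138.1 kJ/s
Energy balance on cold side (adiabatic exchanger): Q = ṁ_c·Cp_c·(T_c,out − T_c,in)
T_c,out = -41.5 + 3138.1/(16.5 × 1.71) = 69.72 °C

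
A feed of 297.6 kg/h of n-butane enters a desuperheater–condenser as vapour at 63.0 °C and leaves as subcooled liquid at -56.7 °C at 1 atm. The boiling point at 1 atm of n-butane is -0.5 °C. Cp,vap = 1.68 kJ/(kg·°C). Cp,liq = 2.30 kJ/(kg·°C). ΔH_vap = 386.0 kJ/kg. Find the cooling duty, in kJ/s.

vapour 63.0→-0.5 °C: -106.68 kJ/kg
condensation at -0.5 °C: -386 kJ/kg
liquid -0.5→-56.7 °C: -129.26 kJ/kg
Δh = -106.68 + -386 + -129.26 = -621.94 kJ/kg
Q = ṁ·Δh = 297.6 kg/h × -621.94 kJ/kg = -185090 kJ/h
|Q| = 51.414 kW

Q_c = 51.4 kJ/s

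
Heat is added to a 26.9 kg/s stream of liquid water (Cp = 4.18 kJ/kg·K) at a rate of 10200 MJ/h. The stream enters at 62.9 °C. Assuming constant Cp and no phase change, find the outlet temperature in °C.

T_out = 88.1 °C

Q = 10200 MJ/h = 2833.3 kJ/s
ΔT = Q/(ṁ·Cp) = 2833.3/(26.9×4.18) = 25.198 K
T_out = 62.9 + 25.198 = 88.098 °C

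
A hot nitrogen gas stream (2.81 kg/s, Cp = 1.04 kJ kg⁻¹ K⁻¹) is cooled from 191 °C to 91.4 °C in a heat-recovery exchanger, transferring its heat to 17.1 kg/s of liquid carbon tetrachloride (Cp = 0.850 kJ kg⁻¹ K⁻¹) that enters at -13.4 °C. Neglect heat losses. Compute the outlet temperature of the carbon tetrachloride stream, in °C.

T_c,out = 6.63 °C

Heat released by hot stream: Q = 2.81 × 1.04 × (191 − 91.4) = 291.07 kJ/s
Energy balance on cold side (adiabatic exchanger): Q = ṁ_c·Cp_c·(T_c,out − T_c,in)
T_c,out = -13.4 + 291.07/(17.1 × 0.850) = 6.6255 °C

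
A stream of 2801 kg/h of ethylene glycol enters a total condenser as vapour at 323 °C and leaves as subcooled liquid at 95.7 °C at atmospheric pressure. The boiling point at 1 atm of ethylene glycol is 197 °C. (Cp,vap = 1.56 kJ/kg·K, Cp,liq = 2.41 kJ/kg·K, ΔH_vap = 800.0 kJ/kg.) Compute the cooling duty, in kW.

Q_c = 965 kW

vapour 323→197 °C: -196.56 kJ/kg
condensation at 197 °C: -800 kJ/kg
liquid 197→95.7 °C: -244.13 kJ/kg
Δh = -196.56 + -800 + -244.13 = -1240.7 kJ/kg
Q = ṁ·Δh = 2801 kg/h × -1240.7 kJ/kg = -3.4752e+06 kJ/h
|Q| = 965.33 kW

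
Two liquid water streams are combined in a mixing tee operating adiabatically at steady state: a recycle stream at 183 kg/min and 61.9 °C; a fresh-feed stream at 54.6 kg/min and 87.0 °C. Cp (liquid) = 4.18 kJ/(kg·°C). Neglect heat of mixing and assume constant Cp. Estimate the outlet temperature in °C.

Adiabatic, steady state ⇒ Σ ṁᵢCp,ᵢ(T_out − Tᵢ) = 0
T_out = Σ ṁᵢCp,ᵢTᵢ / Σ ṁᵢCp,ᵢ
      = 67206 / 993.17 = 67.668 °C

T_out = 67.7 °C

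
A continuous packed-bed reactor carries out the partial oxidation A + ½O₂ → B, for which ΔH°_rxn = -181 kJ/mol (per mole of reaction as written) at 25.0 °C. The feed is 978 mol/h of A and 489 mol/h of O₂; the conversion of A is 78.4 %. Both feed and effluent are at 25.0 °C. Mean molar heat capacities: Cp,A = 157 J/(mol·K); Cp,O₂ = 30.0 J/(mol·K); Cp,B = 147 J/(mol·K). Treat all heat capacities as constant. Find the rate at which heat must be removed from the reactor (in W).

Q_out = 38600 W

Extent of reaction ξ = 0.784 × 978 = 766.75 mol/h
Reaction term: ξ·ΔH°_rxn = 766.75 × -181 = -138780 kJ/h
Q = ΔH = -138780 kJ/h = -38.551 kW
Heat removed = 38551 W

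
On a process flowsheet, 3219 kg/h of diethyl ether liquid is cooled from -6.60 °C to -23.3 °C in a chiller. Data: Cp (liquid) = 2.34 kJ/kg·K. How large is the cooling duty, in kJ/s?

Q = ṁ·Cp·ΔT = 3219 × 2.34 × (-23.3 − -6.60) = -125790 kJ/h
Converting: 125790 / 3600 s = 34.942 kW

Q_c = 34.9 kJ/s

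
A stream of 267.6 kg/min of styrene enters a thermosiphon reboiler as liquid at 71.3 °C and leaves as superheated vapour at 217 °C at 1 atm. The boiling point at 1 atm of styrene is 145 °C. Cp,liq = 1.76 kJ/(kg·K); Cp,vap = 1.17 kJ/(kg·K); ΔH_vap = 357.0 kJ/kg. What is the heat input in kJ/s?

liquid 71.3→145 °C: 129.71 kJ/kg
vaporisation at 145 °C: 357 kJ/kg
vapour 145→217 °C: 84.24 kJ/kg
Δh = 129.71 + 357 + 84.24 = 570.95 kJ/kg
Q = ṁ·Δh = 267.6 kg/min × 570.95 kJ/kg = 152790 kJ/min
|Q| = 2546.4 kW

Q = 2550 kJ/s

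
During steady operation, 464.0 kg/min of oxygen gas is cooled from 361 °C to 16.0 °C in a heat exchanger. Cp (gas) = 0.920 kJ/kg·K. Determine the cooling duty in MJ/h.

Q_c = 8840 MJ/h

Q = ṁ·Cp·ΔT = 464.0 × 0.920 × (16.0 − 361) = -147270 kJ/min
Converting: 147270 / 60 s = 2454.6 kW
Cooling duty = 8836.4 MJ/h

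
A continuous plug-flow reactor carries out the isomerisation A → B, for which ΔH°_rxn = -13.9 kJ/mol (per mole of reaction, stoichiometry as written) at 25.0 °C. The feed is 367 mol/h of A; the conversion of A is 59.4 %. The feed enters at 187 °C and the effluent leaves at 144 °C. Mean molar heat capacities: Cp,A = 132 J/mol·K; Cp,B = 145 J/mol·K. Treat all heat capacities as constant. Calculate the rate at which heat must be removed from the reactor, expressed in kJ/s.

Q_out = 1.33 kJ/s

Extent of reaction ξ = 0.594 × 367 = 218 mol/h
Reaction term: ξ·ΔH°_rxn = 218 × -13.9 = -3030.2 kJ/h
Sensible, feed 187→25 °C: -7847.9 kJ/h
Outlet flows (mol/h): A 149, B 218
Sensible, products 25→144 °C: 6102.1 kJ/h
Q = ΔH = -4776 kJ/h = -1.3267 kW
Heat removed = 1.3267 kJ/s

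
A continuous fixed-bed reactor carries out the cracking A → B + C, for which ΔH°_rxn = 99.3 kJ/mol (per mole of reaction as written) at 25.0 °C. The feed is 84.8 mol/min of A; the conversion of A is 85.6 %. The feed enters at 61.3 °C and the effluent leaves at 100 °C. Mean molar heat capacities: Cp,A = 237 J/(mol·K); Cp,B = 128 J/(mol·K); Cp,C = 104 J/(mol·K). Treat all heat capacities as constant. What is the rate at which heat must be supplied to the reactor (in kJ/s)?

Q_in = 133 kJ/s

Extent of reaction ξ = 0.856 × 84.8 = 72.589 mol/min
Reaction term: ξ·ΔH°_rxn = 72.589 × 99.3 = 7208.1 kJ/min
Sensible, feed 61.3→25 °C: -729.54 kJ/min
Outlet flows (mol/min): A 12.211, B 72.589, C 72.589
Sensible, products 25→100 °C: 1480.1 kJ/min
Q = ΔH = 7958.6 kJ/min = 132.64 kW
Heat supplied = 132.64 kJ/s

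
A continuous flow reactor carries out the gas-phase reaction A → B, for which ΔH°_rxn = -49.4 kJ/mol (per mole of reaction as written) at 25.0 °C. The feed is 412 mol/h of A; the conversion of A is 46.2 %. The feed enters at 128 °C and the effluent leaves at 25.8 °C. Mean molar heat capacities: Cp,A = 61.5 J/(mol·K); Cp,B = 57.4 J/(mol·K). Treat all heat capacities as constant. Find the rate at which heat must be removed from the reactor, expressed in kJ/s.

Q_out = 3.33 kJ/s

Extent of reaction ξ = 0.462 × 412 = 190.34 mol/h
Reaction term: ξ·ΔH°_rxn = 190.34 × -49.4 = -9403 kJ/h
Sensible, feed 128→25 °C: -2609.8 kJ/h
Outlet flows (mol/h): A 221.66, B 190.34
Sensible, products 25→25.8 °C: 19.646 kJ/h
Q = ΔH = -11993 kJ/h = -3.3314 kW
Heat removed = 3.3314 kJ/s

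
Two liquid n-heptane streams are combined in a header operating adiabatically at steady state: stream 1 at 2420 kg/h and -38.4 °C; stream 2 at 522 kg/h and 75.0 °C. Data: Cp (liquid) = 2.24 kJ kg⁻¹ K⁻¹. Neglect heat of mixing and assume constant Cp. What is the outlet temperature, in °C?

T_out = -18.3 °C

Energy balance with Q = 0: Σ ṁᵢCp,ᵢ(T_out − Tᵢ) = 0
Σ ṁᵢCp,ᵢTᵢ = 2420×2.24×-38.4 + 522×2.24×75.0 = -120460
Σ ṁᵢCp,ᵢ = 2420×2.24 + 522×2.24 = 6590.1
T_out = -120460 / 6590.1 = -18.279 °C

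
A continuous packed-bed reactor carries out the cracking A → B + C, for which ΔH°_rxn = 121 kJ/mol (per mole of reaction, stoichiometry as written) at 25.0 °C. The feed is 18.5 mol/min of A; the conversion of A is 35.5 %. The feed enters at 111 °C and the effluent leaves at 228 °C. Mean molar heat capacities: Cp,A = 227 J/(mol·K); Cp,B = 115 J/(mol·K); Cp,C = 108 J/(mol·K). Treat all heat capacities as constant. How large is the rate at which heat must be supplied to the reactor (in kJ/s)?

Q_in = 21.3 kJ/s

Extent of reaction ξ = 0.355 × 18.5 = 6.5675 mol/min
Reaction term: ξ·ΔH°_rxn = 6.5675 × 121 = 794.67 kJ/min
Sensible, feed 111→25 °C: -361.16 kJ/min
Outlet flows (mol/min): A 11.933, B 6.5675, C 6.5675
Sensible, products 25→228 °C: 847.17 kJ/min
Q = ΔH = 1280.7 kJ/min = 21.345 kW
Heat supplied = 21.345 kJ/s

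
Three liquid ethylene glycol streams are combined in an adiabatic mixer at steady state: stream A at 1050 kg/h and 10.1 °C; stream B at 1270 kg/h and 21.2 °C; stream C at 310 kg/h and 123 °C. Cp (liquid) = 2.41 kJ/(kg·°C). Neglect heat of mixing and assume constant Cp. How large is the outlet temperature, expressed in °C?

T_out = 28.8 °C

Adiabatic, steady state ⇒ Σ ṁᵢCp,ᵢ(T_out − Tᵢ) = 0
Σ ṁᵢCp,ᵢTᵢ = 1050×2.41×10.1 + 1270×2.41×21.2 + 310×2.41×123 = 182340
Σ ṁᵢCp,ᵢ = 1050×2.41 + 1270×2.41 + 310×2.41 = 6338.3
T_out = 182340 / 6338.3 = 28.768 °C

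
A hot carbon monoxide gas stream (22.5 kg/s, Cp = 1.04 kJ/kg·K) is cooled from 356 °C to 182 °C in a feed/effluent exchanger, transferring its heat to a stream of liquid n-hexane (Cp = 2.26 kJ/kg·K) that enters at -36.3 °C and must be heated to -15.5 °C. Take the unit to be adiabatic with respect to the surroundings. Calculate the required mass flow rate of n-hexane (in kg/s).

ṁ_c = 86.6 kg/s

Heat released by hot stream: Q = 22.5 × 1.04 × (356 − 182) = 4071.6 kJ/s
Energy balance on cold side (adiabatic exchanger): Q = ṁ_c·Cp_c·(T_c,out − T_c,in)
ṁ_c = 4071.6 / [2.26 × (-15.5 − -36.3)] = 86.615 kg/s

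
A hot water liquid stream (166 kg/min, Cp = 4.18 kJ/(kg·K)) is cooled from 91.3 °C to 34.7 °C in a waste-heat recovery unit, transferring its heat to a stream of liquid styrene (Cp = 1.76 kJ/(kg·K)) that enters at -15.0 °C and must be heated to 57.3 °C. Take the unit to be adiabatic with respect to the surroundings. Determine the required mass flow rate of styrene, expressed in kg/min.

Heat released by hot stream: Q = 166 × 4.18 × (91.3 − 34.7) = 39274 kJ/min
Energy balance on cold side (adiabatic exchanger): Q = ṁ_c·Cp_c·(T_c,out − T_c,in)
ṁ_c = 39274 / [1.76 × (57.3 − -15.0)] = 308.64 kg/min

ṁ_c = 309 kg/min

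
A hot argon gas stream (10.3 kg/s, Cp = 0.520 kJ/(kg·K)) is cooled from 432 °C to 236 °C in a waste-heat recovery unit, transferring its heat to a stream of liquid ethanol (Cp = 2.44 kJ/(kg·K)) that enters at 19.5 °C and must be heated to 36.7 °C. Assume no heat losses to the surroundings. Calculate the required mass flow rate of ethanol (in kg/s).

Heat released by hot stream: Q = 10.3 × 0.520 × (432 − 236) = 1049.8 kJ/s
Energy balance on cold side (adiabatic exchanger): Q = ṁ_c·Cp_c·(T_c,out − T_c,in)
ṁ_c = 1049.8 / [2.44 × (36.7 − 19.5)] = 25.014 kg/s

ṁ_c = 25.0 kg/s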